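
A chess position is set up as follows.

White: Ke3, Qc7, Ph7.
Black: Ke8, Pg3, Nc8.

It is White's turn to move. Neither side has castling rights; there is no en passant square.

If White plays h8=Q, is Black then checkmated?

After h8=Q: black king on e8; in check: yes, from the white queen on h8.
King squares — d7: attacked by Qc7; e7: attacked by Qc7; f7: attacked by Qc7; d8: attacked by Qc7; f8: attacked by Qh8.
Black has no legal moves → checkmate.

yes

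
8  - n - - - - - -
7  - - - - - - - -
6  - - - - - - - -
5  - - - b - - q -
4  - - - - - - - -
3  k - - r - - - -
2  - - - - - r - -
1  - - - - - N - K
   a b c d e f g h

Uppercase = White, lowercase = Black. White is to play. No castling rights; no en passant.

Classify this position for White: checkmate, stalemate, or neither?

White to move; white king on h1.
In check: yes, from the black bishop on d5.
King squares — g1: attacked by Qg5; g2: attacked by Rf2; h2: attacked by Rf2.
Legal moves for White: none.
In check with no legal moves → checkmate.

checkmate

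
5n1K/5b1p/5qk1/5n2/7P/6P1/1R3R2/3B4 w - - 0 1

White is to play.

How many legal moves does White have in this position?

0

White to move; king on h8.
In check: yes, from the black queen on f6.
Legal moves: none.
Count: 0.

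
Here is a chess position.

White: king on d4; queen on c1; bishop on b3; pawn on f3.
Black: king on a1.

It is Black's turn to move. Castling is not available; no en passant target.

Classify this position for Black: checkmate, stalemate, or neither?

checkmate

Black to move; black king on a1.
In check: yes, from the white queen on c1.
King squares — b1: attacked by Qc1; a2: attacked by Bb3; b2: attacked by Qc1.
Legal moves for Black: none.
In check with no legal moves → checkmate.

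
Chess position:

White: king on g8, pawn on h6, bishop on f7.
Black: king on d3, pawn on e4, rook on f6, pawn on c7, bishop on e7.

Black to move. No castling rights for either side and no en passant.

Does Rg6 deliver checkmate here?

no

After Rg6: white king on g8; in check: yes, from the black rook on g6.
White has 3 legal replies: Kh8, Kh7, Bxg6.
In check but a legal move exists → not checkmate.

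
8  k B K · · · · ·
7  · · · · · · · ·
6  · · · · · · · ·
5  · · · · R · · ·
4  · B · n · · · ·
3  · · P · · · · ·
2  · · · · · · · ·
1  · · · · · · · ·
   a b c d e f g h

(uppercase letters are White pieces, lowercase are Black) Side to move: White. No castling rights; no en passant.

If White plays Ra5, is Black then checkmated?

yes

After Ra5: black king on a8; in check: yes, from the white rook on a5.
King squares — a7: attacked by Ra5; b7: attacked by Kc8; b8: attacked by Kc8.
Black has no legal moves → checkmate.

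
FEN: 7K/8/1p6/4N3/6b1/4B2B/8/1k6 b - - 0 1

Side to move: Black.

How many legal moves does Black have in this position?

Black to move; king on b1.
In check: no.
Legal moves: Bc8, Bd7, Be6, Bh5, Bf5, Bxh3, Bf3, Be2, Bd1, Kc2, Kb2, Ka2, Ka1, b5.
Count: 14.

14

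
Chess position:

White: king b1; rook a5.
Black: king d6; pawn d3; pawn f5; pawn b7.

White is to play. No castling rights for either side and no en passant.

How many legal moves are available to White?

16

White to move; king on b1.
In check: no.
Legal moves: Ra8, Ra7, Ra6+, Rxf5, Re5, Rd5+, Rc5, Rb5, Ra4, Ra3, Ra2, Ra1, Kb2, Ka2, Kc1, Ka1.
Count: 16.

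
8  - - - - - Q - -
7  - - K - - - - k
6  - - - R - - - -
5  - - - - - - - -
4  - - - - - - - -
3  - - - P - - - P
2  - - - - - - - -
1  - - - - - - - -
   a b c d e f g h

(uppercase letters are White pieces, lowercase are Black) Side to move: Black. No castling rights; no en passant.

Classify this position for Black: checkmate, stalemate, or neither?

stalemate

Black to move; black king on h7.
In check: no.
King squares — g6: attacked by Rd6; h6: attacked by Rd6; g7: attacked by Qf8; g8: attacked by Qf8; h8: attacked by Qf8.
Legal moves for Black: none.
Not in check and no legal moves → stalemate.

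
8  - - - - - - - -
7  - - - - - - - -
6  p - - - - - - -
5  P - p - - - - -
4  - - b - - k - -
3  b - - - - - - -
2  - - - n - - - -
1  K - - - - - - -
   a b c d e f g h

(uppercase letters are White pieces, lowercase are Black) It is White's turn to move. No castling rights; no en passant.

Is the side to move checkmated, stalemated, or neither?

stalemate

White to move; white king on a1.
In check: no.
King squares — b1: attacked by Nd2; a2: attacked by Bc4; b2: attacked by Ba3.
Legal moves for White: none.
Not in check and no legal moves → stalemate.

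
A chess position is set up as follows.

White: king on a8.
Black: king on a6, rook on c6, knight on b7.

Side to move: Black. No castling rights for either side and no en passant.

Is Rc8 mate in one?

yes

After Rc8: white king on a8; in check: yes, from the black rook on c8.
King squares — a7: attacked by Ka6; b7: attacked by Ka6; b8: attacked by Rc8.
White has no legal moves → checkmate.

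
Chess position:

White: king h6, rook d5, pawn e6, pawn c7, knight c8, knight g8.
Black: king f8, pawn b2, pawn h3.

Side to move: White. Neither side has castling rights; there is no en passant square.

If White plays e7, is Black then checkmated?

no

After e7: black king on f8; in check: yes, from the white pawn on e7.
Black has 3 legal replies: Kxg8, Ke8, Kf7.
In check but a legal move exists → not checkmate.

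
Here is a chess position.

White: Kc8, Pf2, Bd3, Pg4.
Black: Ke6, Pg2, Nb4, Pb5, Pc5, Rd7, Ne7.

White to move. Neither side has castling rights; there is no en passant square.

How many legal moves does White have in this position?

1

White to move; king on c8.
In check: yes, from the black knight on e7.
Legal moves: Kb8.
Count: 1.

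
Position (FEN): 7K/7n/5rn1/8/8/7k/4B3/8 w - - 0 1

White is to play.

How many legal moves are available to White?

3

White to move; king on h8.
In check: yes, from the black knight on g6.
Legal moves: Kg8, Kxh7, Kg7.
Count: 3.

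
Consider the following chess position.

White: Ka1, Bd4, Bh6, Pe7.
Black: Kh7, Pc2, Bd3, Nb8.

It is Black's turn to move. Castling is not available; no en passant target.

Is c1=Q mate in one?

no

After c1=Q: white king on a1; in check: yes, from the black queen on c1.
White has 2 legal replies: Ka2, Bxc1.
In check but a legal move exists → not checkmate.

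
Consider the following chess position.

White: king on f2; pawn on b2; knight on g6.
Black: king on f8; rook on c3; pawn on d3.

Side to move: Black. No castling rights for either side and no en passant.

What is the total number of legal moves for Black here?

Black to move; king on f8.
In check: yes, from the white knight on g6.
Legal moves: Kg8, Ke8, Kg7, Kf7.
Count: 4.

4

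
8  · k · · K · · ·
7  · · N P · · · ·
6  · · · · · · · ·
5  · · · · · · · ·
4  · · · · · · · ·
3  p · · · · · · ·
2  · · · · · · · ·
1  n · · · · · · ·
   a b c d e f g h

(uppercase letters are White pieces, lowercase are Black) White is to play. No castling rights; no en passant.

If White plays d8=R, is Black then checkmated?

After d8=R: black king on b8; in check: yes, from the white rook on d8.
Black has 3 legal replies: Kxc7, Kb7, Ka7.
In check but a legal move exists → not checkmate.

no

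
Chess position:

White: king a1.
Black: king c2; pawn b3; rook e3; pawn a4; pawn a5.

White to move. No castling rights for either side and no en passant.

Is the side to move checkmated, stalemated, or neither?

stalemate

White to move; white king on a1.
In check: no.
King squares — b1: attacked by Kc2; a2: attacked by Pb3; b2: attacked by Kc2.
Legal moves for White: none.
Not in check and no legal moves → stalemate.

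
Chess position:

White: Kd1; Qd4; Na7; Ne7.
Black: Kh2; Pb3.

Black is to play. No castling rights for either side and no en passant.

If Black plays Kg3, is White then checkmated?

no

After Kg3: white king on d1; in check: no.
White is not in check, so this cannot be checkmate.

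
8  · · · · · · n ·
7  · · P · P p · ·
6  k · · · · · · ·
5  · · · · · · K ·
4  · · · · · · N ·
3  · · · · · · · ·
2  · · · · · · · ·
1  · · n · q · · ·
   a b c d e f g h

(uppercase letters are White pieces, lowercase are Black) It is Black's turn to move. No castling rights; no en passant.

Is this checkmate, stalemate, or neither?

neither

Black to move; black king on a6.
In check: no.
Legal moves for Black include: Nxe7, Nh6, Nf6, Kb7, Ka7, Kb6, Kb5, Ka5, Qxe7+, Qe6, Qe5+, Qa5+, Qh4+, Qe4, Qb4, Qg3, Qe3+, Qc3, ... (list truncated; more exist).
Black has legal moves and is not in check → neither.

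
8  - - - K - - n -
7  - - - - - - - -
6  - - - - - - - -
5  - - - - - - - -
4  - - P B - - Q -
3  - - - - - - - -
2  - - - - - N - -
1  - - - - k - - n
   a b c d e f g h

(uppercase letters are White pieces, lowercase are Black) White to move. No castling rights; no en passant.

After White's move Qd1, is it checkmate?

yes

After Qd1: black king on e1; in check: yes, from the white queen on d1.
King squares — d1: attacked by Nf2; f1: attacked by Qd1; d2: attacked by Qd1; e2: attacked by Qd1; f2: attacked by Bd4.
Black has no legal moves → checkmate.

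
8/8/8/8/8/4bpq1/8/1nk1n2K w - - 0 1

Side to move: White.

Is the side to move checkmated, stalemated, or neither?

White to move; white king on h1.
In check: no.
King squares — g1: attacked by Be3; g2: attacked by Ne1; h2: attacked by Qg3.
Legal moves for White: none.
Not in check and no legal moves → stalemate.

stalemate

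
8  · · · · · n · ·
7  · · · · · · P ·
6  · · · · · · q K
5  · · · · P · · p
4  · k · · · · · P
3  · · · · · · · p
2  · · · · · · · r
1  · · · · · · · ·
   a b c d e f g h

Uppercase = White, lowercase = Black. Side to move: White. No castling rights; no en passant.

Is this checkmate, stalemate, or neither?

checkmate

White to move; white king on h6.
In check: yes, from the black queen on g6.
King squares — g5: attacked by Qg6; h5: attacked by Qg6; g6: attacked by Nf8; g7: own pawn; h7: attacked by Qg6.
Legal moves for White: none.
In check with no legal moves → checkmate.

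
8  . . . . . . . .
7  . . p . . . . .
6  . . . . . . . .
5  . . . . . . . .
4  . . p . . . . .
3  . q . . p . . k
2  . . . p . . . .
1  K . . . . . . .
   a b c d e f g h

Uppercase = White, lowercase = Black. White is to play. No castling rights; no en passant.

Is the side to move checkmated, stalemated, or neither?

stalemate

White to move; white king on a1.
In check: no.
King squares — b1: attacked by Qb3; a2: attacked by Qb3; b2: attacked by Qb3.
Legal moves for White: none.
Not in check and no legal moves → stalemate.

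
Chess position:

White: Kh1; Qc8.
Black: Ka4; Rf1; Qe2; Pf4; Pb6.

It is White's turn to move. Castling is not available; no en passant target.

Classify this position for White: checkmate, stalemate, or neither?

White to move; white king on h1.
In check: yes, from the black rook on f1.
King squares — g1: attacked by Rf1; g2: attacked by Qe2; h2: attacked by Qe2.
Legal moves for White: none.
In check with no legal moves → checkmate.

checkmate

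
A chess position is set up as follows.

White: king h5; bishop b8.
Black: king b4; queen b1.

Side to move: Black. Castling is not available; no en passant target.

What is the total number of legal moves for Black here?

24

Black to move; king on b4.
In check: no.
Legal moves: Kc5, Kb5, Ka5, Kc4, Ka4, Kc3, Kb3, Ka3, Qh7+, Qg6+, Qf5+, Qe4, Qd3, Qb3, Qc2, Qb2, Qa2, Qh1+, Qg1, Qf1, Qe1, Qd1+, Qc1, Qa1.
Count: 24.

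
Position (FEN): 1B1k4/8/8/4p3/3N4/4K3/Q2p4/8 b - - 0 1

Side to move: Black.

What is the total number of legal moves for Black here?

10

Black to move; king on d8.
In check: no.
Legal moves: Ke8, Kc8, Ke7, Kd7, exd4+, e4, d1=Q, d1=R, d1=B, d1=N+.
Count: 10.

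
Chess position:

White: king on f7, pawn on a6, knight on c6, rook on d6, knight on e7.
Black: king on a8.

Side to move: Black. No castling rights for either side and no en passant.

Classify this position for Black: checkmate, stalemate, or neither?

stalemate

Black to move; black king on a8.
In check: no.
King squares — a7: attacked by Nc6; b7: attacked by Pa6; b8: attacked by Nc6.
Legal moves for Black: none.
Not in check and no legal moves → stalemate.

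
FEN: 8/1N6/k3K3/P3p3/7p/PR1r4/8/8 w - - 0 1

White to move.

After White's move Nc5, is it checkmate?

After Nc5: black king on a6; in check: yes, from the white knight on c5.
Black has 2 legal replies: Ka7, Kxa5.
In check but a legal move exists → not checkmate.

no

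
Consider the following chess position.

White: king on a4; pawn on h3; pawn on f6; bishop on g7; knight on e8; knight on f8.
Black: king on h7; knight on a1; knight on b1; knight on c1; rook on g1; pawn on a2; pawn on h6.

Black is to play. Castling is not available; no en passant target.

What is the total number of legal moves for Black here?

1

Black to move; king on h7.
In check: yes, from the white knight on f8.
Legal moves: Kg8.
Count: 1.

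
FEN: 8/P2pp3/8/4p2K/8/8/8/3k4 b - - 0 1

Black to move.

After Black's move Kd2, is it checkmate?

After Kd2: white king on h5; in check: no.
White is not in check, so this cannot be checkmate.

no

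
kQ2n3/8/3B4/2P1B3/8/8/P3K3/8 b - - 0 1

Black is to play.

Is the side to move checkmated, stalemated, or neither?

Black to move; black king on a8.
In check: yes, from the white queen on b8.
King squares — a7: attacked by Qb8; b7: attacked by Qb8; b8: attacked by Bd6.
Legal moves for Black: none.
In check with no legal moves → checkmate.

checkmate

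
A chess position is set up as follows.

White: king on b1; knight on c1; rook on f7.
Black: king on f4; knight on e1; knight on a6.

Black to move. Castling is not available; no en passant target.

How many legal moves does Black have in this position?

Black to move; king on f4.
In check: yes, from the white rook on f7.
Legal moves: Kg5, Ke5, Kg4, Ke4, Kg3, Ke3.
Count: 6.

6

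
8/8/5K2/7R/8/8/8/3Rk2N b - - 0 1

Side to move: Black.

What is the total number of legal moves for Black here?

Black to move; king on e1.
In check: yes, from the white rook on d1.
Legal moves: Ke2, Kxd1.
Count: 2.

2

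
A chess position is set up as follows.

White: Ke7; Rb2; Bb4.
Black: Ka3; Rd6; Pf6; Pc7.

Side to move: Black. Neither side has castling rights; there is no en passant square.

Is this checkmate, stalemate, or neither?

neither

Black to move; black king on a3.
In check: yes, from the white bishop on b4.
Legal moves for Black: Ka4, Kxb2.
Black is in check but has 2 legal moves → neither.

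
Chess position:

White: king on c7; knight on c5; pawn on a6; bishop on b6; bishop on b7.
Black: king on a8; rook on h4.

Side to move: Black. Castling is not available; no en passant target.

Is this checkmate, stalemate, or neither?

checkmate

Black to move; black king on a8.
In check: yes, from the white bishop on b7.
King squares — a7: attacked by Bb6; b7: attacked by Nc5; b8: attacked by Kc7.
Legal moves for Black: none.
In check with no legal moves → checkmate.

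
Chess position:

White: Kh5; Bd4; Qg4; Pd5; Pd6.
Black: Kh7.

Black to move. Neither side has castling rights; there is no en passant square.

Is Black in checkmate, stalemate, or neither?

stalemate

Black to move; black king on h7.
In check: no.
King squares — g6: attacked by Qg4; h6: attacked by Kh5; g7: attacked by Bd4; g8: attacked by Qg4; h8: attacked by Bd4.
Legal moves for Black: none.
Not in check and no legal moves → stalemate.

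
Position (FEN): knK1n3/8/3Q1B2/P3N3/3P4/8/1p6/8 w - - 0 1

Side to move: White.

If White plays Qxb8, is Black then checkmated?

After Qxb8: black king on a8; in check: yes, from the white queen on b8.
King squares — a7: attacked by Qb8; b7: attacked by Qb8; b8: attacked by Kc8.
Black has no legal moves → checkmate.

yes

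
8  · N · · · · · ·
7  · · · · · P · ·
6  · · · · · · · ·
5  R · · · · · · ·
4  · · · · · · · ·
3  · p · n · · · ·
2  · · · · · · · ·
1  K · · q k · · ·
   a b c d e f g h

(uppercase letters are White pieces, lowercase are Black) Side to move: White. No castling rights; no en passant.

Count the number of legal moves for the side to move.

White to move; king on a1.
In check: yes, from the black queen on d1.
Legal moves: none.
Count: 0.

0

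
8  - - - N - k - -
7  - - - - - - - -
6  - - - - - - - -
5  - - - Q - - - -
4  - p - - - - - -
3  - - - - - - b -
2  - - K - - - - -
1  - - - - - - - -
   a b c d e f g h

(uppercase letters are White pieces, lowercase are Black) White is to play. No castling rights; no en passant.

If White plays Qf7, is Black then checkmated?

After Qf7: black king on f8; in check: yes, from the white queen on f7.
King squares — e7: attacked by Qf7; f7: attacked by Nd8; g7: attacked by Qf7; e8: attacked by Qf7; g8: attacked by Qf7.
Black has no legal moves → checkmate.

yes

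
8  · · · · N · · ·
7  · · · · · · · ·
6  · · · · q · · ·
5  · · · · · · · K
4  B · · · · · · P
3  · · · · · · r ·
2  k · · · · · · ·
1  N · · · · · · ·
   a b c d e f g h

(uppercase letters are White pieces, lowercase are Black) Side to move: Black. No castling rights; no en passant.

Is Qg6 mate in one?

yes

After Qg6: white king on h5; in check: yes, from the black queen on g6.
King squares — g4: attacked by Rg3; h4: own pawn; g5: attacked by Rg3; g6: attacked by Rg3; h6: attacked by Qg6.
White has no legal moves → checkmate.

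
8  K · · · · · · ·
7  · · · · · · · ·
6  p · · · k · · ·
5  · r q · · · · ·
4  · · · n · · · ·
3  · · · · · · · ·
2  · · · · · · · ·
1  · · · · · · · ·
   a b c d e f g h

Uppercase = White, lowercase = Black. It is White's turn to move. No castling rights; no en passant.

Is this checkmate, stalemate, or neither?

White to move; white king on a8.
In check: no.
King squares — a7: attacked by Qc5; b7: attacked by Rb5; b8: attacked by Rb5.
Legal moves for White: none.
Not in check and no legal moves → stalemate.

stalemate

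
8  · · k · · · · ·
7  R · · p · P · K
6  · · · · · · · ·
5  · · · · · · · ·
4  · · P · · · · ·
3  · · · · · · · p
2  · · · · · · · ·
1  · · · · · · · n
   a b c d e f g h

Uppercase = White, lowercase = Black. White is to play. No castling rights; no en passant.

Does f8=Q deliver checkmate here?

After f8=Q: black king on c8; in check: yes, from the white queen on f8.
King squares — b7: attacked by Ra7; c7: attacked by Ra7; d7: own pawn; b8: attacked by Qf8; d8: attacked by Qf8.
Black has no legal moves → checkmate.

yes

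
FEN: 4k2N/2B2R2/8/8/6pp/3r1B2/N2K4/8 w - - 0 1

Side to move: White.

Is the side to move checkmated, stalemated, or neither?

White to move; white king on d2.
In check: yes, from the black rook on d3.
Legal moves for White: Kxd3, Ke2, Kc2, Ke1, Kc1.
White is in check but has 5 legal moves → neither.

neither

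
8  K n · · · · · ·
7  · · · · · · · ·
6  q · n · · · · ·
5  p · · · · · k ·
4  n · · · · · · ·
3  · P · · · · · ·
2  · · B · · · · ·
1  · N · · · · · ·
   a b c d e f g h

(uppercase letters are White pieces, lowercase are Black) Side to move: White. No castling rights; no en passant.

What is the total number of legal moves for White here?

0

White to move; king on a8.
In check: yes, from the black queen on a6.
Legal moves: none.
Count: 0.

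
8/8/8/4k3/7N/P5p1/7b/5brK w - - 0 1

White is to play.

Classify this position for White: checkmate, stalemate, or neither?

White to move; white king on h1.
In check: yes, from the black rook on g1.
King squares — g1: attacked by Bh2; g2: attacked by Bf1; h2: attacked by Pg3.
Legal moves for White: none.
In check with no legal moves → checkmate.

checkmate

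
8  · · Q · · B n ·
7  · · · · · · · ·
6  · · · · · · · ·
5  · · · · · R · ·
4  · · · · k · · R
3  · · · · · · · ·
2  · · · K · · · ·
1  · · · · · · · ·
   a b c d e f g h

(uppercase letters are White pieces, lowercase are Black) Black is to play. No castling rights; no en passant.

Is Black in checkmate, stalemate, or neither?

Black to move; black king on e4.
In check: yes, from the white rook on h4.
King squares — d3: attacked by Kd2; e3: attacked by Kd2; f3: attacked by Rf5; d4: attacked by Rh4; f4: attacked by Rh4; d5: attacked by Rf5; e5: attacked by Rf5; f5: attacked by Qc8.
Legal moves for Black: none.
In check with no legal moves → checkmate.

checkmate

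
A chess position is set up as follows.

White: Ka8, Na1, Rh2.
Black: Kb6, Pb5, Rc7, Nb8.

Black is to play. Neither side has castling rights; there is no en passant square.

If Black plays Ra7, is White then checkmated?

no

After Ra7: white king on a8; in check: yes, from the black rook on a7.
White has 1 legal reply: Kxb8.
In check but a legal move exists → not checkmate.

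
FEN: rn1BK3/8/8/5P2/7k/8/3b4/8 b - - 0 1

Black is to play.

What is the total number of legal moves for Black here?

Black to move; king on h4.
In check: yes, from the white bishop on d8.
Legal moves: Kh5, Kg4, Kh3, Kg3, Bg5.
Count: 5.

5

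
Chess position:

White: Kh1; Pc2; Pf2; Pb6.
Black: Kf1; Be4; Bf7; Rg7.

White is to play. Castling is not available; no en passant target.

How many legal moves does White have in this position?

White to move; king on h1.
In check: yes, from the black bishop on e4.
Legal moves: Kh2, f3.
Count: 2.

2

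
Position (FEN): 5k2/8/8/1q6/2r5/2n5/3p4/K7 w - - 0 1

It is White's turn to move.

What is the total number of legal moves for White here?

0

White to move; king on a1.
In check: no.
Legal moves: none.
Count: 0.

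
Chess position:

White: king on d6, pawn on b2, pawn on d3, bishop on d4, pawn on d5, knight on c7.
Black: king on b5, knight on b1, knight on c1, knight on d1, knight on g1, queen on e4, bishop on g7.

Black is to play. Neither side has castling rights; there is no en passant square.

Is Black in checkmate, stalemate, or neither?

Black to move; black king on b5.
In check: yes, from the white knight on c7.
King squares — a4: available; b4: available; c4: attacked by Pd3; a5: available; c5: attacked by Bd4; a6: attacked by Nc7; b6: attacked by Bd4; c6: attacked by Pd5.
Legal moves for Black: Ka5, Kb4, Ka4.
Black is in check but has 3 legal moves → neither.

neither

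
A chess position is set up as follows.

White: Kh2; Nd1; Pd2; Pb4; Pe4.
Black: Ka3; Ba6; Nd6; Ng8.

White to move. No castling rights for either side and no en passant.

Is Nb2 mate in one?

After Nb2: black king on a3; in check: no.
Black is not in check, so this cannot be checkmate.

no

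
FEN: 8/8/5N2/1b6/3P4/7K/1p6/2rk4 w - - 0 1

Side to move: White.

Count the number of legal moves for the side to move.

White to move; king on h3.
In check: no.
Legal moves: Ng8, Ne8, Nh7, Nd7, Nh5, Nd5, Ng4, Ne4, Kh4, Kg4, Kg3, Kh2, Kg2, d5.
Count: 14.

14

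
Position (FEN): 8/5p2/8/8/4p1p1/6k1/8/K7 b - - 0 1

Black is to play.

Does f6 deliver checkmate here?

no

After f6: white king on a1; in check: no.
White is not in check, so this cannot be checkmate.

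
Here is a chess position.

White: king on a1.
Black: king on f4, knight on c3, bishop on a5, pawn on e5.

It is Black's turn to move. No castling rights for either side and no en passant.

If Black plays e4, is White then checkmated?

After e4: white king on a1; in check: no.
White is not in check, so this cannot be checkmate.

no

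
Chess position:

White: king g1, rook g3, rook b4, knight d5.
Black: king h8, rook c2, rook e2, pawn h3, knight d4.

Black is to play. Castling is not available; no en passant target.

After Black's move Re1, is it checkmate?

yes

After Re1: white king on g1; in check: yes, from the black rook on e1.
King squares — f1: attacked by Re1; h1: attacked by Re1; f2: attacked by Rc2; g2: attacked by Rc2; h2: attacked by Rc2.
White has no legal moves → checkmate.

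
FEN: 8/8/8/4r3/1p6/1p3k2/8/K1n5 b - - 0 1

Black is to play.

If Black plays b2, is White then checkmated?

After b2: white king on a1; in check: yes, from the black pawn on b2.
White has 2 legal replies: Kxb2, Kb1.
In check but a legal move exists → not checkmate.

no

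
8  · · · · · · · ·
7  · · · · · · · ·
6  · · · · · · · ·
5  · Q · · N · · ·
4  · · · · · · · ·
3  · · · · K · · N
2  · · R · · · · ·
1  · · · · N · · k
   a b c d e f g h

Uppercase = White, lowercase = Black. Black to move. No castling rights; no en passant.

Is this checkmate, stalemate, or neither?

stalemate

Black to move; black king on h1.
In check: no.
King squares — g1: attacked by Nh3; g2: attacked by Ne1; h2: attacked by Rc2.
Legal moves for Black: none.
Not in check and no legal moves → stalemate.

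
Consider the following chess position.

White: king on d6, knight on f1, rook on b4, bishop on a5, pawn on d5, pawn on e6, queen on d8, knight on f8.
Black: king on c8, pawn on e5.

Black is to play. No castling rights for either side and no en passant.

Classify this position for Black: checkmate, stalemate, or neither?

checkmate

Black to move; black king on c8.
In check: yes, from the white queen on d8.
King squares — b7: attacked by Rb4; c7: attacked by Ba5; d7: attacked by Kd6; b8: attacked by Rb4; d8: attacked by Ba5.
Legal moves for Black: none.
In check with no legal moves → checkmate.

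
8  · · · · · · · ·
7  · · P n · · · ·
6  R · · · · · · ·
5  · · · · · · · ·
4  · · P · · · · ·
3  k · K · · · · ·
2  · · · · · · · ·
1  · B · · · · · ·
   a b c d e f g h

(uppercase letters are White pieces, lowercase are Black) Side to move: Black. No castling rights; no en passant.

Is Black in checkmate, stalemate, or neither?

checkmate

Black to move; black king on a3.
In check: yes, from the white rook on a6.
King squares — a2: attacked by Bb1; b2: attacked by Kc3; b3: attacked by Kc3; a4: attacked by Ra6; b4: attacked by Kc3.
Legal moves for Black: none.
In check with no legal moves → checkmate.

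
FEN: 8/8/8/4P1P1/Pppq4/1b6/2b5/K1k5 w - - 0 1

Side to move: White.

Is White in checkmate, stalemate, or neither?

checkmate

White to move; white king on a1.
In check: yes, from the black queen on d4.
King squares — b1: attacked by Kc1; a2: attacked by Bb3; b2: attacked by Kc1.
Legal moves for White: none.
In check with no legal moves → checkmate.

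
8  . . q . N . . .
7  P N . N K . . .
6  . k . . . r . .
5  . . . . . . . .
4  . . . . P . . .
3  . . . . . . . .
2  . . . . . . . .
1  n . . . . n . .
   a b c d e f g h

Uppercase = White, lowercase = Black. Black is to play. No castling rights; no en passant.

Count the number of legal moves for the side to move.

Black to move; king on b6.
In check: yes, from the white knight on d7.
Legal moves: Kxb7, Kxa7, Kc6, Ka6, Kb5, Qxd7+.
Count: 6.

6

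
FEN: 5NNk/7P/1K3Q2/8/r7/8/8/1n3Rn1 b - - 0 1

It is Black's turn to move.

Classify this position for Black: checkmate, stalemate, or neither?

Black to move; black king on h8.
In check: yes, from the white queen on f6.
King squares — g7: attacked by Qf6; h7: attacked by Nf8; g8: attacked by Ph7.
Legal moves for Black: none.
In check with no legal moves → checkmate.

checkmate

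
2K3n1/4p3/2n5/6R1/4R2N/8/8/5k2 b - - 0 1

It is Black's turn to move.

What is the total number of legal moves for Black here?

12

Black to move; king on f1.
In check: no.
Legal moves: Nh6, Nf6, Nd8, Nb8, Na7+, Ne5, Na5, Nd4, Nb4, Kf2, e6, e5.
Count: 12.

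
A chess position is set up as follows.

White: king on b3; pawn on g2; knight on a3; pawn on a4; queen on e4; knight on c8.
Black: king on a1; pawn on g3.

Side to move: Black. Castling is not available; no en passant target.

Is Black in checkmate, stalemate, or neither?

Black to move; black king on a1.
In check: no.
King squares — b1: attacked by Na3; a2: attacked by Kb3; b2: attacked by Kb3.
Legal moves for Black: none.
Not in check and no legal moves → stalemate.

stalemate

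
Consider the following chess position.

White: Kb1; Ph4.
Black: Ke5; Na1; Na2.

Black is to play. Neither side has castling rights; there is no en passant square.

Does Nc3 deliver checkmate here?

After Nc3: white king on b1; in check: yes, from the black knight on c3.
White has 3 legal replies: Kb2, Kc1, Kxa1.
In check but a legal move exists → not checkmate.

no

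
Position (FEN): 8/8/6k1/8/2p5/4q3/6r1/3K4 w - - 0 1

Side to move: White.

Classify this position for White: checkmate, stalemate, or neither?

stalemate

White to move; white king on d1.
In check: no.
King squares — c1: attacked by Qe3; e1: attacked by Qe3; c2: attacked by Rg2; d2: attacked by Rg2; e2: attacked by Rg2.
Legal moves for White: none.
Not in check and no legal moves → stalemate.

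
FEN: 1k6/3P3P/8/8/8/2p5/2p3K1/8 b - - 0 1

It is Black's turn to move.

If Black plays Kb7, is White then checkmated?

no

After Kb7: white king on g2; in check: no.
White is not in check, so this cannot be checkmate.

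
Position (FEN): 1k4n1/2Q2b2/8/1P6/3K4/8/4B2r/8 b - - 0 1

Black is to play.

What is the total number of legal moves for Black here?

2

Black to move; king on b8.
In check: yes, from the white queen on c7.
Legal moves: Ka8, Kxc7.
Count: 2.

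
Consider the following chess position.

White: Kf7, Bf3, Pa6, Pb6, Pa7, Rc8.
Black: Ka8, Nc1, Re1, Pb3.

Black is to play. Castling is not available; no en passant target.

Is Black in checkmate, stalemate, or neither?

checkmate

Black to move; black king on a8.
In check: yes, from the white bishop on f3 and the white rook on c8.
King squares — a7: attacked by Pb6; b7: attacked by Bf3; b8: attacked by Pa7.
Legal moves for Black: none.
In check with no legal moves → checkmate.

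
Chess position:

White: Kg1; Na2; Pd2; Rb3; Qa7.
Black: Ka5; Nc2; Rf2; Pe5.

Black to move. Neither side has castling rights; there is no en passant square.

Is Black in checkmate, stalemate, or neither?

checkmate

Black to move; black king on a5.
In check: yes, from the white queen on a7.
King squares — a4: attacked by Qa7; b4: attacked by Na2; b5: attacked by Rb3; a6: attacked by Qa7; b6: attacked by Rb3.
Legal moves for Black: none.
In check with no legal moves → checkmate.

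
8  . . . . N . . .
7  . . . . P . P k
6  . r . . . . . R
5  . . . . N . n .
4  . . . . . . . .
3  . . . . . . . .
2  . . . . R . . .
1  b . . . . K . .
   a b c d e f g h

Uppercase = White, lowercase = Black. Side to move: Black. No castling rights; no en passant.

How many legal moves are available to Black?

3

Black to move; king on h7.
In check: yes, from the white rook on h6.
Legal moves: Kg8, Kxh6, Rxh6.
Count: 3.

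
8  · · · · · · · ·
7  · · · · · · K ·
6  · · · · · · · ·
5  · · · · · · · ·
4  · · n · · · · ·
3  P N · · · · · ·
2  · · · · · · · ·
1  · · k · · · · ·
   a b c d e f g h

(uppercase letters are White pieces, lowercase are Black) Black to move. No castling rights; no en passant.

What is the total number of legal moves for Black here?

Black to move; king on c1.
In check: yes, from the white knight on b3.
Legal moves: Kc2, Kb2, Kd1, Kb1.
Count: 4.

4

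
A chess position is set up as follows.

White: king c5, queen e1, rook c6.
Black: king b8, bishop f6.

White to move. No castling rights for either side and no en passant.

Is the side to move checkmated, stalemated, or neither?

neither

White to move; white king on c5.
In check: no.
Legal moves for White include: Rc8+, Rc7, Rxf6, Re6, Rd6, Rb6+, Ra6, Kd6, Kb6, Kd5, Kb5, Kc4, Kb4, Qe8+, Qe7, Qe6, Qe5+, Qa5, ... (list truncated; more exist).
White has legal moves and is not in check → neither.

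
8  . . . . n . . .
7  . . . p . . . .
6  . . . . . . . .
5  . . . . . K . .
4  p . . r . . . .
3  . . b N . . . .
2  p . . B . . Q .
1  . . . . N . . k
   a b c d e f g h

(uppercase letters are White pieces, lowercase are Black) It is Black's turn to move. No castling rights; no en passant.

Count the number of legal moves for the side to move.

Black to move; king on h1.
In check: yes, from the white queen on g2.
Legal moves: none.
Count: 0.

0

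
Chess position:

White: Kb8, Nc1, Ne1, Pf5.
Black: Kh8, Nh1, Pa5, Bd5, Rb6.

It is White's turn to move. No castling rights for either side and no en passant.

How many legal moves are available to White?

3

White to move; king on b8.
In check: yes, from the black rook on b6.
Legal moves: Kc8, Kc7, Ka7.
Count: 3.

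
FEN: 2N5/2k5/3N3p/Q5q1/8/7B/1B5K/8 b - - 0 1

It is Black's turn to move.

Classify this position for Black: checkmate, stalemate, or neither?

neither

Black to move; black king on c7.
In check: yes, from the white queen on a5.
Legal moves for Black: Kb8, Kc6, Qxa5.
Black is in check but has 3 legal moves → neither.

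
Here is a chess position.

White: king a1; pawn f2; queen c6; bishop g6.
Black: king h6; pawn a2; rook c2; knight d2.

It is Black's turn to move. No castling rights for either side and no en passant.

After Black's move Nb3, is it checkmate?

After Nb3: white king on a1; in check: yes, from the black knight on b3.
King squares — b1: attacked by Pa2; a2: attacked by Rc2; b2: attacked by Rc2.
White has no legal moves → checkmate.

yes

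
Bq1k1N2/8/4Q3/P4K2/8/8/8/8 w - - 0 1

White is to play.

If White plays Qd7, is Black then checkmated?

yes

After Qd7: black king on d8; in check: yes, from the white queen on d7.
King squares — c7: attacked by Qd7; d7: attacked by Nf8; e7: attacked by Qd7; c8: attacked by Qd7; e8: attacked by Qd7.
Black has no legal moves → checkmate.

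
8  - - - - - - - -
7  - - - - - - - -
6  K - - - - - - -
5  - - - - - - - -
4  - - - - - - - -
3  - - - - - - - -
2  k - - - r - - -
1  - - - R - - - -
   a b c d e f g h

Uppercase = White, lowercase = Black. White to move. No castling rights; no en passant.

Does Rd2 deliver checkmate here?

no

After Rd2: black king on a2; in check: yes, from the white rook on d2.
Black has 5 legal replies: Kb3, Ka3, Kb1, Ka1, Rxd2.
In check but a legal move exists → not checkmate.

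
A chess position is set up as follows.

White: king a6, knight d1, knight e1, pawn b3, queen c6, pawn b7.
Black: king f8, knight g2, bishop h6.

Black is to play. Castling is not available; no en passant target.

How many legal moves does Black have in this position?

Black to move; king on f8.
In check: no.
Legal moves: Kg8, Kg7, Kf7, Ke7, Bg7, Bg5, Bf4, Be3, Bd2, Bc1, Nh4, Nf4, Ne3, Nxe1.
Count: 14.

14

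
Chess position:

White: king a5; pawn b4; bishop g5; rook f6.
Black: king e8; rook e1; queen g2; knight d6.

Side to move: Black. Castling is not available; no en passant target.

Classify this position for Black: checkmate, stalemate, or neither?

neither

Black to move; black king on e8.
In check: no.
Legal moves for Black include: Kd8, Ke7, Kd7, Nc8, Nf7, Nb7+, Nf5, Nb5, Ne4, Nc4+, Qa8+, Qb7, Qc6, Qxg5+, Qd5+, Qg4, Qe4, Qh3, ... (list truncated; more exist).
Black has legal moves and is not in check → neither.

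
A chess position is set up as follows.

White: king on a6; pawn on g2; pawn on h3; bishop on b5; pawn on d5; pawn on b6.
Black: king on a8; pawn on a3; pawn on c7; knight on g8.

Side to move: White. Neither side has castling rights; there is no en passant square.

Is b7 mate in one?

no

After b7: black king on a8; in check: yes, from the white pawn on b7.
Black has 1 legal reply: Kb8.
In check but a legal move exists → not checkmate.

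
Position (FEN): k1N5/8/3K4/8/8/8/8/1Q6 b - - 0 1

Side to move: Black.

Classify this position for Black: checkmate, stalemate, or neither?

Black to move; black king on a8.
In check: no.
King squares — a7: attacked by Nc8; b7: attacked by Qb1; b8: attacked by Qb1.
Legal moves for Black: none.
Not in check and no legal moves → stalemate.

stalemate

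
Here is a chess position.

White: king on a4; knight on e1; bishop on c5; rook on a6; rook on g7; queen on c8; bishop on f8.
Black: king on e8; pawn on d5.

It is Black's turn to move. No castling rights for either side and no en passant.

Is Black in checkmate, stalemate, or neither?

checkmate

Black to move; black king on e8.
In check: yes, from the white queen on c8.
King squares — d7: attacked by Rg7; e7: attacked by Bc5; f7: attacked by Rg7; d8: attacked by Qc8; f8: attacked by Bc5.
Legal moves for Black: none.
In check with no legal moves → checkmate.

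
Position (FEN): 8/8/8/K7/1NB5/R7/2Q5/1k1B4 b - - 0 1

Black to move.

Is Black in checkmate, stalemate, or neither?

Black to move; black king on b1.
In check: yes, from the white queen on c2.
King squares — a1: attacked by Ra3; c1: attacked by Qc2; a2: attacked by Qc2; b2: attacked by Qc2; c2: attacked by Bd1.
Legal moves for Black: none.
In check with no legal moves → checkmate.

checkmate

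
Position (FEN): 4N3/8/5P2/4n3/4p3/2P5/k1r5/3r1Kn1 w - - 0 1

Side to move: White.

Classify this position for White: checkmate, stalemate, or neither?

checkmate

White to move; white king on f1.
In check: yes, from the black rook on d1.
King squares — e1: attacked by Rd1; g1: attacked by Rd1; e2: attacked by Ng1; f2: attacked by Rc2; g2: attacked by Rc2.
Legal moves for White: none.
In check with no legal moves → checkmate.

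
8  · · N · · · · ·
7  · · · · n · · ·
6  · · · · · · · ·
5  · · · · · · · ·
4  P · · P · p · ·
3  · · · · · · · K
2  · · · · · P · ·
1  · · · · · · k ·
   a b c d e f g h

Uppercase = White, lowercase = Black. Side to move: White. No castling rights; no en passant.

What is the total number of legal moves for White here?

9

White to move; king on h3.
In check: no.
Legal moves: Nxe7, Na7, Nd6, Nb6, Kh4, Kg4, d5, a5, f3.
Count: 9.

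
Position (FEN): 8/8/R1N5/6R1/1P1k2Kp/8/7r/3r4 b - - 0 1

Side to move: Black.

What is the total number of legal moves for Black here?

Black to move; king on d4.
In check: yes, from the white knight on c6.
Legal moves: Ke4, Kc4, Ke3, Kd3, Kc3.
Count: 5.

5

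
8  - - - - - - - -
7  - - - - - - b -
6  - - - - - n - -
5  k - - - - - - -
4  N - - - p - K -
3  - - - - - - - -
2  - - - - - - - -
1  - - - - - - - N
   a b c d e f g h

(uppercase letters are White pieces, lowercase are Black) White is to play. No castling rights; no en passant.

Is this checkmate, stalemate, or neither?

neither

White to move; white king on g4.
In check: yes, from the black knight on f6.
King squares — f3: attacked by Pe4; g3: available; h3: available; f4: available; h4: available; f5: available; g5: available; h5: attacked by Nf6.
Legal moves for White: Kg5, Kf5, Kh4, Kf4, Kh3, Kg3.
White is in check but has 6 legal moves → neither.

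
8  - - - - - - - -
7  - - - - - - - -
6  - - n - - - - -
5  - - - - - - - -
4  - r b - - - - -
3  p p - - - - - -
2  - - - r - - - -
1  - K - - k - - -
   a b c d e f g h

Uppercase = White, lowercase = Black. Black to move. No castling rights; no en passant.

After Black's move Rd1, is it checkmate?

yes

After Rd1: white king on b1; in check: yes, from the black rook on d1.
King squares — a1: attacked by Rd1; c1: attacked by Rd1; a2: attacked by Pb3; b2: attacked by Pa3; c2: attacked by Pb3.
White has no legal moves → checkmate.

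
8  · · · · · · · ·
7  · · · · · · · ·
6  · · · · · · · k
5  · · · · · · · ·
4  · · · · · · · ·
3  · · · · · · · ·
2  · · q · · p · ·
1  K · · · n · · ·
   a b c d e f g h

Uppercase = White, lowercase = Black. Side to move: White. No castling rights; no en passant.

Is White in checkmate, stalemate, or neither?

White to move; white king on a1.
In check: no.
King squares — b1: attacked by Qc2; a2: attacked by Qc2; b2: attacked by Qc2.
Legal moves for White: none.
Not in check and no legal moves → stalemate.

stalemate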